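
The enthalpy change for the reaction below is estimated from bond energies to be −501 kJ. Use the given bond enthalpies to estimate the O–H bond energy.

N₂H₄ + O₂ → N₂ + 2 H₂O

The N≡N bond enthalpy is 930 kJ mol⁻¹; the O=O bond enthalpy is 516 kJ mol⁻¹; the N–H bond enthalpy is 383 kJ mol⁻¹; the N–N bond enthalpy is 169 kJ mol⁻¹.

Let D be the O–H bond energy.
Σ(broken) = 4×383 + 1×169 + 1×516 = 2217
Σ(formed) = 1×930 + 4×D = 930 + 4D
ΔH = Σ(broken) − Σ(formed) = (2217) − (930 + 4D) = +1287 − 4D
Setting this equal to −501 kJ gives 4D = 1788, so D = 447 kJ/mol.

D(O–H) ≈ 447 kJ/mol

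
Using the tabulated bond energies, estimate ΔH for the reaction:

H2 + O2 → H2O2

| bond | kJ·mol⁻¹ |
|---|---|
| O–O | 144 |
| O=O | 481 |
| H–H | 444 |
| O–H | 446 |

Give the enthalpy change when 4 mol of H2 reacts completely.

Bonds broken (reactants):
  H–H: 1 × 444 = 444
  O=O: 1 × 481 = 481
  Σ(broken) = 925 kJ
Bonds formed (products):
  O–H: 2 × 446 = 892
  O–O: 1 × 144 = 144
  Σ(formed) = 1036 kJ
ΔH = Σ(broken) − Σ(formed) = 925 − 1036 = −111 kJ
For 4× the reaction as written: 4 × (−111) = −444 kJ

ΔH = −444 kJ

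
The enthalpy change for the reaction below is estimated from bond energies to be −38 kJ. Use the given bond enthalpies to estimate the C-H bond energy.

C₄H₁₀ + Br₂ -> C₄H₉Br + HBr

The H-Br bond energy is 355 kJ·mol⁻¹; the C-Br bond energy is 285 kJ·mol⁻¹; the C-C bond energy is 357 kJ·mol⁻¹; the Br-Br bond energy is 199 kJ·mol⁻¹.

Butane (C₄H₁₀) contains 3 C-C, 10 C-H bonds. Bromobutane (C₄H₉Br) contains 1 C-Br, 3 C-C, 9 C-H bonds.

Let D be the C-H bond energy.
Σ(broken) = 1×199 + 3×357 + 10×D = 1270 + 10D
Σ(formed) = 1×285 + 3×357 + 9×D + 1×355 = 1711 + 9D
ΔH = Σ(broken) − Σ(formed) = (1270 + 10D) − (1711 + 9D) = −441 + D
Setting this equal to −38 kJ gives D = 403 kJ/mol.

D(C-H) ≈ 403 kJ/mol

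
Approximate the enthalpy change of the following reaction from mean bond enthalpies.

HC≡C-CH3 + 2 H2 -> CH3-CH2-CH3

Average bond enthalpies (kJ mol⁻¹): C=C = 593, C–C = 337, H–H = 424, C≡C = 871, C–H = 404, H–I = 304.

Bonds broken (reactants):
  C≡C: 1 × 871 = 871
  C–C: 1 × 337 = 337
  C–H: 4 × 404 = 1616
  H–H: 2 × 424 = 848
  Σ(broken) = 3672 kJ
Bonds formed (products):
  C–C: 2 × 337 = 674
  C–H: 8 × 404 = 3232
  Σ(formed) = 3906 kJ
ΔH = Σ(broken) − Σ(formed) = 3672 − 3906 = −234 kJ

ΔH ≈ −234 kJ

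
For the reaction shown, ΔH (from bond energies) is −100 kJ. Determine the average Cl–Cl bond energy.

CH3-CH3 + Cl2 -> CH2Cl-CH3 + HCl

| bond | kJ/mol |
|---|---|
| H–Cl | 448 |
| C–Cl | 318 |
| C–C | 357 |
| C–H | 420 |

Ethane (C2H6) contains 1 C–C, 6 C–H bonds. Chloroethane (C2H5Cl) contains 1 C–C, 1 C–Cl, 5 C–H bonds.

Let D be the Cl–Cl bond energy.
Σ(broken) = 1×357 + 6×420 + 1×D = 2877 + D
Σ(formed) = 1×357 + 1×318 + 5×420 + 1×448 = 3223
ΔH = Σ(broken) − Σ(formed) = (2877 + D) − (3223) = −346 + D
Setting this equal to −100 kJ gives D = 246 kJ/mol.

D(Cl–Cl) ≈ 246 kJ/mol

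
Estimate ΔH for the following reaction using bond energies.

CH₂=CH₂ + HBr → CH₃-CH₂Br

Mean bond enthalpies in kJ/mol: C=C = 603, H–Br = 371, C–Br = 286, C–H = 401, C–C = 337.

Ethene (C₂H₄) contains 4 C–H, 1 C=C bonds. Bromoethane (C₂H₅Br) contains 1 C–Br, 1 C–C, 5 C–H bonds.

ΔH ≈ −50 kJ

Bonds broken (reactants):
  C–H: 4 × 401 = 1604
  C=C: 1 × 603 = 603
  H–Br: 1 × 371 = 371
  Σ(broken) = 2578 kJ
Bonds formed (products):
  C–Br: 1 × 286 = 286
  C–C: 1 × 337 = 337
  C–H: 5 × 401 = 2005
  Σ(formed) = 2628 kJ
ΔH = Σ(broken) − Σ(formed) = 2578 − 2628 = −50 kJ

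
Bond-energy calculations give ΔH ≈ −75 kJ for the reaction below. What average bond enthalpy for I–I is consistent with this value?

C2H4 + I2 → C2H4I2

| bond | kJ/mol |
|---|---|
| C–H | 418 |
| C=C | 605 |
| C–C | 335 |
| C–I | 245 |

Let D be the I–I bond energy.
Σ(broken) = 4×418 + 1×605 + 1×D = 2277 + D
Σ(formed) = 1×335 + 4×418 + 2×245 = 2497
ΔH = Σ(broken) − Σ(formed) = (2277 + D) − (2497) = −220 + D
Setting this equal to −75 kJ gives D = 145 kJ/mol.

D(I–I) ≈ 145 kJ/mol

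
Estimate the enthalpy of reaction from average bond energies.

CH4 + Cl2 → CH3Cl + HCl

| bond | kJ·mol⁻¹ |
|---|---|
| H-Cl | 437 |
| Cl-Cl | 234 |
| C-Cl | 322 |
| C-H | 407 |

Bonds broken (reactants):
  C-H: 4 × 407 = 1628
  Cl-Cl: 1 × 234 = 234
  Σ(broken) = 1862 kJ
Bonds formed (products):
  C-Cl: 1 × 322 = 322
  C-H: 3 × 407 = 1221
  H-Cl: 1 × 437 = 437
  Σ(formed) = 1980 kJ
ΔH = Σ(broken) − Σ(formed) = 1862 − 1980 = −118 kJ

ΔH ≈ −118 kJ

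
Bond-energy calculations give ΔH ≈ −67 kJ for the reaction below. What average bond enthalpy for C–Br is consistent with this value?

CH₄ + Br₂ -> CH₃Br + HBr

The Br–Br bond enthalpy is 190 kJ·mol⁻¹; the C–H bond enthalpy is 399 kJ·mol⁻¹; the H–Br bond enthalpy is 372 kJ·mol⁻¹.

D(C–Br) ≈ 284 kJ/mol

Let D be the C–Br bond energy.
Σ(broken) = 1×190 + 4×399 = 1786
Σ(formed) = 1×D + 3×399 + 1×372 = 1569 + D
ΔH = Σ(broken) − Σ(formed) = (1786) − (1569 + D) = +217 − D
Setting this equal to −67 kJ gives D = 284 kJ/mol.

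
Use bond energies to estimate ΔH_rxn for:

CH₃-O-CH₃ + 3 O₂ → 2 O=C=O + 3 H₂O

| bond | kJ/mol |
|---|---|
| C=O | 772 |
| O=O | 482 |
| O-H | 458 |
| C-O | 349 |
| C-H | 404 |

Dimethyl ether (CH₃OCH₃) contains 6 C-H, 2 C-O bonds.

Bonds broken (reactants):
  C-H: 6 × 404 = 2424
  C-O: 2 × 349 = 698
  O=O: 3 × 482 = 1446
  Σ(broken) = 4568 kJ
Bonds formed (products):
  C=O: 4 × 772 = 3088
  O-H: 6 × 458 = 2748
  Σ(formed) = 5836 kJ
ΔH = Σ(broken) − Σ(formed) = 4568 − 5836 = −1268 kJ

ΔH ≈ −1268 kJ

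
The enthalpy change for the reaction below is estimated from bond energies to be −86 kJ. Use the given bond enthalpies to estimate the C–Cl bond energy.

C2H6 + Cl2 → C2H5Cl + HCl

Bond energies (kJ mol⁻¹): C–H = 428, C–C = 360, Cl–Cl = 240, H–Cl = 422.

Let D be the C–Cl bond energy.
Σ(broken) = 1×360 + 6×428 + 1×240 = 3168
Σ(formed) = 1×360 + 1×D + 5×428 + 1×422 = 2922 + D
ΔH = Σ(broken) − Σ(formed) = (3168) − (2922 + D) = +246 − D
Setting this equal to −86 kJ gives D = 332 kJ/mol.

D(C–Cl) ≈ 332 kJ/mol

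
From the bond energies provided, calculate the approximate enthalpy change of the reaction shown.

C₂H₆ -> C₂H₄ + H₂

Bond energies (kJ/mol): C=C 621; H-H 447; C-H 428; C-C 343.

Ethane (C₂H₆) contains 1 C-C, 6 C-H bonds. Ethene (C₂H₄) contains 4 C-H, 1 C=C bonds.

Bonds broken (reactants):
  C-C: 1 × 343 = 343
  C-H: 6 × 428 = 2568
  Σ(broken) = 2911 kJ
Bonds formed (products):
  C-H: 4 × 428 = 1712
  C=C: 1 × 621 = 621
  H-H: 1 × 447 = 447
  Σ(formed) = 2780 kJ
ΔH = Σ(broken) − Σ(formed) = 2911 − 2780 = +131 kJ

ΔH ≈ +131 kJ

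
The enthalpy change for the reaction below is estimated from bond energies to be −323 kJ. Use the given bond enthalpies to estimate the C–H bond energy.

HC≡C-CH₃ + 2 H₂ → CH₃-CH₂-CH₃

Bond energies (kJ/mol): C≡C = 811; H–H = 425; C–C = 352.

Let D be the C–H bond energy.
Σ(broken) = 1×811 + 1×352 + 4×D + 2×425 = 2013 + 4D
Σ(formed) = 2×352 + 8×D = 704 + 8D
ΔH = Σ(broken) − Σ(formed) = (2013 + 4D) − (704 + 8D) = +1309 − 4D
Setting this equal to −323 kJ gives 4D = 1632, so D = 408 kJ/mol.

D(C–H) ≈ 408 kJ/mol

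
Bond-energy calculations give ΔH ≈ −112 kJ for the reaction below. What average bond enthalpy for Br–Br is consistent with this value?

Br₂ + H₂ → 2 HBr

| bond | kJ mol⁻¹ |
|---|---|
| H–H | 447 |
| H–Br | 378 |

D(Br–Br) ≈ 197 kJ/mol

Let D be the Br–Br bond energy.
Σ(broken) = 1×D + 1×447 = 447 + D
Σ(formed) = 2×378 = 756
ΔH = Σ(broken) − Σ(formed) = (447 + D) − (756) = −309 + D
Setting this equal to −112 kJ gives D = 197 kJ/mol.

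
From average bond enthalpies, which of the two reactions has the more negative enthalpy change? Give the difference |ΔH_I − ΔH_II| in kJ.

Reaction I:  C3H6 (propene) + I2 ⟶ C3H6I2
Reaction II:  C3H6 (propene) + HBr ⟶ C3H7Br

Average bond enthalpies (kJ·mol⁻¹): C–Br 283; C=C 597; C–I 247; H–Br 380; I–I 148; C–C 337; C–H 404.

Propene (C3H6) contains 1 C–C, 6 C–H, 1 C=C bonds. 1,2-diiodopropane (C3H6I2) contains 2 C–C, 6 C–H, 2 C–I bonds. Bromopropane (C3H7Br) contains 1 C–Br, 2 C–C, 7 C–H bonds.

Reaction I, by 39 kJ

Reaction I:
  Bonds broken (reactants):
    C–C: 1 × 337 = 337
    C–H: 6 × 404 = 2424
    C=C: 1 × 597 = 597
    I–I: 1 × 148 = 148
    Σ(broken) = 3506 kJ
  Bonds formed (products):
    C–C: 2 × 337 = 674
    C–H: 6 × 404 = 2424
    C–I: 2 × 247 = 494
    Σ(formed) = 3592 kJ
  ΔH_I = 3506 − 3592 = −86 kJ
Reaction II:
  Bonds broken (reactants):
    C–C: 1 × 337 = 337
    C–H: 6 × 404 = 2424
    C=C: 1 × 597 = 597
    H–Br: 1 × 380 = 380
    Σ(broken) = 3738 kJ
  Bonds formed (products):
    C–Br: 1 × 283 = 283
    C–C: 2 × 337 = 674
    C–H: 7 × 404 = 2828
    Σ(formed) = 3785 kJ
  ΔH_II = 3738 − 3785 = −47 kJ
ΔH_I − ΔH_II = −39 kJ, so reaction I has the more negative ΔH; |ΔH_I − ΔH_II| = 39 kJ.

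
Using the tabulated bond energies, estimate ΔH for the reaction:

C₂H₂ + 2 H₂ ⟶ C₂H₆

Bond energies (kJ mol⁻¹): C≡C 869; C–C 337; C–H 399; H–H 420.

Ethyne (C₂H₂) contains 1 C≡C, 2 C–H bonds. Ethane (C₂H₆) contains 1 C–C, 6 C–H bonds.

ΔH ≈ −224 kJ

Bonds broken (reactants):
  C≡C: 1 × 869 = 869
  C–H: 2 × 399 = 798
  H–H: 2 × 420 = 840
  Σ(broken) = 2507 kJ
Bonds formed (products):
  C–C: 1 × 337 = 337
  C–H: 6 × 399 = 2394
  Σ(formed) = 2731 kJ
ΔH = Σ(broken) − Σ(formed) = 2507 − 2731 = −224 kJ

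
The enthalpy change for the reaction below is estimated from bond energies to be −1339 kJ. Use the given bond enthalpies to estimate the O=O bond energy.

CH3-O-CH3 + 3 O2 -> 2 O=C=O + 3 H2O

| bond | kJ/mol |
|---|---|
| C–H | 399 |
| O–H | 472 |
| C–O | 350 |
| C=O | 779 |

Let D be the O=O bond energy.
Σ(broken) = 6×399 + 2×350 + 3×D = 3094 + 3D
Σ(formed) = 4×779 + 6×472 = 5948
ΔH = Σ(broken) − Σ(formed) = (3094 + 3D) − (5948) = −2854 + 3D
Setting this equal to −1339 kJ gives 3D = 1515, so D = 505 kJ/mol.

D(O=O) ≈ 505 kJ/mol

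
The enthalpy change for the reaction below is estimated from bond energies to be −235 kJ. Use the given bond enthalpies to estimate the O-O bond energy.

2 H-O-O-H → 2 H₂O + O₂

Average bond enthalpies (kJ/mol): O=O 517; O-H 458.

D(O-O) ≈ 141 kJ/mol

Let D be the O-O bond energy.
Σ(broken) = 4×458 + 2×D = 1832 + 2D
Σ(formed) = 4×458 + 1×517 = 2349
ΔH = Σ(broken) − Σ(formed) = (1832 + 2D) − (2349) = −517 + 2D
Setting this equal to −235 kJ gives 2D = 282, so D = 141 kJ/mol.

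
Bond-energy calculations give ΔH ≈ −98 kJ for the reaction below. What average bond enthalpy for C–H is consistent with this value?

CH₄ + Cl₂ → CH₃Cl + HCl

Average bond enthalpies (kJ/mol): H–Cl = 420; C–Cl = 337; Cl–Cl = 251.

Let D be the C–H bond energy.
Σ(broken) = 4×D + 1×251 = 251 + 4D
Σ(formed) = 1×337 + 3×D + 1×420 = 757 + 3D
ΔH = Σ(broken) − Σ(formed) = (251 + 4D) − (757 + 3D) = −506 + D
Setting this equal to −98 kJ gives D = 408 kJ/mol.

D(C–H) ≈ 408 kJ/mol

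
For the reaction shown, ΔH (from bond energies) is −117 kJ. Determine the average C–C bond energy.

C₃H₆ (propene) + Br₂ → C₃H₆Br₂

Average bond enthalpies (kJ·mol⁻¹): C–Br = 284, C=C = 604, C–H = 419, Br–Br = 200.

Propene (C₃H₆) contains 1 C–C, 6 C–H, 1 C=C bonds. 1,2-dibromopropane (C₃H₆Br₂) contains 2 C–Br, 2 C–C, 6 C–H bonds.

Let D be the C–C bond energy.
Σ(broken) = 1×200 + 1×D + 6×419 + 1×604 = 3318 + D
Σ(formed) = 2×284 + 2×D + 6×419 = 3082 + 2D
ΔH = Σ(broken) − Σ(formed) = (3318 + D) − (3082 + 2D) = +236 − D
Setting this equal to −117 kJ gives D = 353 kJ/mol.

D(C–C) ≈ 353 kJ/mol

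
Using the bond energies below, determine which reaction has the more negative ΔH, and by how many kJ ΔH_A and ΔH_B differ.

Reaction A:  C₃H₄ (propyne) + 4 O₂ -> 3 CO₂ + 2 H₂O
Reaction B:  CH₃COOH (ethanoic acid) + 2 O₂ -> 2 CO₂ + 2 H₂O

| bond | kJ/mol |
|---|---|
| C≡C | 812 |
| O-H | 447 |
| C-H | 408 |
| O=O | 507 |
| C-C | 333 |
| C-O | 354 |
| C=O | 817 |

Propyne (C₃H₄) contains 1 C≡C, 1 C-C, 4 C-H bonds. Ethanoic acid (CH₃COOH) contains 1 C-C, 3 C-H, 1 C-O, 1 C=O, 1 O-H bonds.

Reaction A, by 1018 kJ

Reaction A:
  Bonds broken (reactants):
    C≡C: 1 × 812 = 812
    C-C: 1 × 333 = 333
    C-H: 4 × 408 = 1632
    O=O: 4 × 507 = 2028
    Σ(broken) = 4805 kJ
  Bonds formed (products):
    C=O: 6 × 817 = 4902
    O-H: 4 × 447 = 1788
    Σ(formed) = 6690 kJ
  ΔH_A = 4805 − 6690 = −1885 kJ
Reaction B:
  Bonds broken (reactants):
    C-C: 1 × 333 = 333
    C-H: 3 × 408 = 1224
    C-O: 1 × 354 = 354
    C=O: 1 × 817 = 817
    O-H: 1 × 447 = 447
    O=O: 2 × 507 = 1014
    Σ(broken) = 4189 kJ
  Bonds formed (products):
    C=O: 4 × 817 = 3268
    O-H: 4 × 447 = 1788
    Σ(formed) = 5056 kJ
  ΔH_B = 4189 − 5056 = −867 kJ
ΔH_A − ΔH_B = −1018 kJ, so reaction A has the more negative ΔH; |ΔH_A − ΔH_B| = 1018 kJ.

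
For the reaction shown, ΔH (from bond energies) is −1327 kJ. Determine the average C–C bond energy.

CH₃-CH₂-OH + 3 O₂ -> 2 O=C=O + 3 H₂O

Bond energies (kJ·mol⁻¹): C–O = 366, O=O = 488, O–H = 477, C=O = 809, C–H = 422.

D(C–C) ≈ 354 kJ/mol

Let D be the C–C bond energy.
Σ(broken) = 1×D + 5×422 + 1×366 + 1×477 + 3×488 = 4417 + D
Σ(formed) = 4×809 + 6×477 = 6098
ΔH = Σ(broken) − Σ(formed) = (4417 + D) − (6098) = −1681 + D
Setting this equal to −1327 kJ gives D = 354 kJ/mol.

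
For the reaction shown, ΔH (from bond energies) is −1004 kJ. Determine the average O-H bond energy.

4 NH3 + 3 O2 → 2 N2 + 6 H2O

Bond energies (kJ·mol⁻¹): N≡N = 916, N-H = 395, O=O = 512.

D(O-H) ≈ 454 kJ/mol

Let D be the O-H bond energy.
Σ(broken) = 12×395 + 3×512 = 6276
Σ(formed) = 2×916 + 12×D = 1832 + 12D
ΔH = Σ(broken) − Σ(formed) = (6276) − (1832 + 12D) = +4444 − 12D
Setting this equal to −1004 kJ gives 12D = 5448, so D = 454 kJ/mol.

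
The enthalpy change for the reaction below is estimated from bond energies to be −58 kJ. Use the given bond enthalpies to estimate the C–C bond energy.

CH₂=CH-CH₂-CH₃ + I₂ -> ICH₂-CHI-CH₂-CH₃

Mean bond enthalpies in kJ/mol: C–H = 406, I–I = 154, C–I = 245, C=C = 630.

D(C–C) ≈ 352 kJ/mol

Let D be the C–C bond energy.
Σ(broken) = 2×D + 8×406 + 1×630 + 1×154 = 4032 + 2D
Σ(formed) = 3×D + 8×406 + 2×245 = 3738 + 3D
ΔH = Σ(broken) − Σ(formed) = (4032 + 2D) − (3738 + 3D) = +294 − D
Setting this equal to −58 kJ gives D = 352 kJ/mol.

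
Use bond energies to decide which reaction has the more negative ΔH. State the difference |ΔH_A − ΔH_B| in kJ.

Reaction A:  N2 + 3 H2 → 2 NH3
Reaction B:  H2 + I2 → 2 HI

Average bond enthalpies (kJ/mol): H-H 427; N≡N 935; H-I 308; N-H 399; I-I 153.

Reaction A:
  Bonds broken (reactants):
    H-H: 3 × 427 = 1281
    N≡N: 1 × 935 = 935
    Σ(broken) = 2216 kJ
  Bonds formed (products):
    N-H: 6 × 399 = 2394
    Σ(formed) = 2394 kJ
  ΔH_A = 2216 − 2394 = −178 kJ
Reaction B:
  Bonds broken (reactants):
    H-H: 1 × 427 = 427
    I-I: 1 × 153 = 153
    Σ(broken) = 580 kJ
  Bonds formed (products):
    H-I: 2 × 308 = 616
    Σ(formed) = 616 kJ
  ΔH_B = 580 − 616 = −36 kJ
ΔH_A − ΔH_B = −142 kJ, so reaction A has the more negative ΔH; |ΔH_A − ΔH_B| = 142 kJ.

Reaction A, by 142 kJ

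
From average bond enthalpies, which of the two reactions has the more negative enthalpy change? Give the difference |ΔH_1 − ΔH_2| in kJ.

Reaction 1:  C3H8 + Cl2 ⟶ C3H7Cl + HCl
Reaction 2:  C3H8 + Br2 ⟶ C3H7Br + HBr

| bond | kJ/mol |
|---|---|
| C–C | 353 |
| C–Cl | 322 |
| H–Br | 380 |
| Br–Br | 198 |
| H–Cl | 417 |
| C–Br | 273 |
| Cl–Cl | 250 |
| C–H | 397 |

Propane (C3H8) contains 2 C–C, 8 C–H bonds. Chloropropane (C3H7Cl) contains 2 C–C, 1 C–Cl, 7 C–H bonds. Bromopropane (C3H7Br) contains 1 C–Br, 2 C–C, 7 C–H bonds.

Reaction 1, by 34 kJ

Reaction 1:
  Bonds broken (reactants):
    C–C: 2 × 353 = 706
    C–H: 8 × 397 = 3176
    Cl–Cl: 1 × 250 = 250
    Σ(broken) = 4132 kJ
  Bonds formed (products):
    C–C: 2 × 353 = 706
    C–Cl: 1 × 322 = 322
    C–H: 7 × 397 = 2779
    H–Cl: 1 × 417 = 417
    Σ(formed) = 4224 kJ
  ΔH_1 = 4132 − 4224 = −92 kJ
Reaction 2:
  Bonds broken (reactants):
    Br–Br: 1 × 198 = 198
    C–C: 2 × 353 = 706
    C–H: 8 × 397 = 3176
    Σ(broken) = 4080 kJ
  Bonds formed (products):
    C–Br: 1 × 273 = 273
    C–C: 2 × 353 = 706
    C–H: 7 × 397 = 2779
    H–Br: 1 × 380 = 380
    Σ(formed) = 4138 kJ
  ΔH_2 = 4080 − 4138 = −58 kJ
ΔH_1 − ΔH_2 = −34 kJ, so reaction 1 has the more negative ΔH; |ΔH_1 − ΔH_2| = 34 kJ.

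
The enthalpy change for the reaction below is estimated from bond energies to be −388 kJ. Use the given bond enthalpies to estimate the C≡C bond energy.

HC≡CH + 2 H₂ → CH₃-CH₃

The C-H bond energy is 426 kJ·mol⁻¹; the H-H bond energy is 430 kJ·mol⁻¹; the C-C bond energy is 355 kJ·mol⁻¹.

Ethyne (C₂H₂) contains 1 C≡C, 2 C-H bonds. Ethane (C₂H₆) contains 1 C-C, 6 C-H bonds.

D(C≡C) ≈ 811 kJ/mol

Let D be the C≡C bond energy.
Σ(broken) = 1×D + 2×426 + 2×430 = 1712 + D
Σ(formed) = 1×355 + 6×426 = 2911
ΔH = Σ(broken) − Σ(formed) = (1712 + D) − (2911) = −1199 + D
Setting this equal to −388 kJ gives D = 811 kJ/mol.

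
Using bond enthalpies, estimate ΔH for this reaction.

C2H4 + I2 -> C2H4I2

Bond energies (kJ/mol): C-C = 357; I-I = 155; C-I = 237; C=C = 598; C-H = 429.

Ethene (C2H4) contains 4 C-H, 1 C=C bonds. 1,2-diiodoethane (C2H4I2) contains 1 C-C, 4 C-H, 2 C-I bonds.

ΔH ≈ −78 kJ

Bonds broken (reactants):
  C-H: 4 × 429 = 1716
  C=C: 1 × 598 = 598
  I-I: 1 × 155 = 155
  Σ(broken) = 2469 kJ
Bonds formed (products):
  C-C: 1 × 357 = 357
  C-H: 4 × 429 = 1716
  C-I: 2 × 237 = 474
  Σ(formed) = 2547 kJ
ΔH = Σ(broken) − Σ(formed) = 2469 − 2547 = −78 kJ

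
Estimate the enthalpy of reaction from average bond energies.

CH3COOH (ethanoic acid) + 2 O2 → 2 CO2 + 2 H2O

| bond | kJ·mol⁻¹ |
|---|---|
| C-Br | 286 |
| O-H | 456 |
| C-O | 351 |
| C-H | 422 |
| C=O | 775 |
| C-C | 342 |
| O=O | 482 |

ΔH ≈ −770 kJ

Bonds broken (reactants):
  C-C: 1 × 342 = 342
  C-H: 3 × 422 = 1266
  C-O: 1 × 351 = 351
  C=O: 1 × 775 = 775
  O-H: 1 × 456 = 456
  O=O: 2 × 482 = 964
  Σ(broken) = 4154 kJ
Bonds formed (products):
  C=O: 4 × 775 = 3100
  O-H: 4 × 456 = 1824
  Σ(formed) = 4924 kJ
ΔH = Σ(broken) − Σ(formed) = 4154 − 4924 = −770 kJ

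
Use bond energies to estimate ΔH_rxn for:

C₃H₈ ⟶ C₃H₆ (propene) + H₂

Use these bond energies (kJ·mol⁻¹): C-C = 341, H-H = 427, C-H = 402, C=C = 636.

ΔH ≈ +82 kJ

Bonds broken (reactants):
  C-C: 2 × 341 = 682
  C-H: 8 × 402 = 3216
  Σ(broken) = 3898 kJ
Bonds formed (products):
  C-C: 1 × 341 = 341
  C-H: 6 × 402 = 2412
  C=C: 1 × 636 = 636
  H-H: 1 × 427 = 427
  Σ(formed) = 3816 kJ
ΔH = Σ(broken) − Σ(formed) = 3898 − 3816 = +82 kJ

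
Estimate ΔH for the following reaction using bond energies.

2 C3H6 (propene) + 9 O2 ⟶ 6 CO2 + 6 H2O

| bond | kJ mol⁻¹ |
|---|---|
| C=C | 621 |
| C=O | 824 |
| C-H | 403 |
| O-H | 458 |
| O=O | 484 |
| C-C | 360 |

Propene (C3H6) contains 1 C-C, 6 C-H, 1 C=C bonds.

ΔH ≈ −4230 kJ

Bonds broken (reactants):
  C-C: 2 × 360 = 720
  C-H: 12 × 403 = 4836
  C=C: 2 × 621 = 1242
  O=O: 9 × 484 = 4356
  Σ(broken) = 11154 kJ
Bonds formed (products):
  C=O: 12 × 824 = 9888
  O-H: 12 × 458 = 5496
  Σ(formed) = 15384 kJ
ΔH = Σ(broken) − Σ(formed) = 11154 − 15384 = −4230 kJ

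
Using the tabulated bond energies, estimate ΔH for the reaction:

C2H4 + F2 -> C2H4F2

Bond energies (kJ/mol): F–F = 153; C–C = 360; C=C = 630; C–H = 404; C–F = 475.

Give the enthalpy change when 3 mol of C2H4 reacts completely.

ΔH = −1581 kJ

Bonds broken (reactants):
  C–H: 4 × 404 = 1616
  C=C: 1 × 630 = 630
  F–F: 1 × 153 = 153
  Σ(broken) = 2399 kJ
Bonds formed (products):
  C–C: 1 × 360 = 360
  C–F: 2 × 475 = 950
  C–H: 4 × 404 = 1616
  Σ(formed) = 2926 kJ
ΔH = Σ(broken) − Σ(formed) = 2399 − 2926 = −527 kJ
For 3× the reaction as written: 3 × (−527) = −1581 kJ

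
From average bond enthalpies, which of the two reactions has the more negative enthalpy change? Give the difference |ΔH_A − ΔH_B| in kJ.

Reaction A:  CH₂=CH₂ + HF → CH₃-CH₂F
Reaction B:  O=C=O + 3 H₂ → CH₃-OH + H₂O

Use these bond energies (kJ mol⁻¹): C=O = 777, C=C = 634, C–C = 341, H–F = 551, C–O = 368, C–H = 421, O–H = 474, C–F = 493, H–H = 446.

Reaction A:
  Bonds broken (reactants):
    C–H: 4 × 421 = 1684
    C=C: 1 × 634 = 634
    H–F: 1 × 551 = 551
    Σ(broken) = 2869 kJ
  Bonds formed (products):
    C–C: 1 × 341 = 341
    C–F: 1 × 493 = 493
    C–H: 5 × 421 = 2105
    Σ(formed) = 2939 kJ
  ΔH_A = 2869 − 2939 = −70 kJ
Reaction B:
  Bonds broken (reactants):
    C=O: 2 × 777 = 1554
    H–H: 3 × 446 = 1338
    Σ(broken) = 2892 kJ
  Bonds formed (products):
    C–H: 3 × 421 = 1263
    C–O: 1 × 368 = 368
    O–H: 3 × 474 = 1422
    Σ(formed) = 3053 kJ
  ΔH_B = 2892 − 3053 = −161 kJ
ΔH_A − ΔH_B = +91 kJ, so reaction B has the more negative ΔH; |ΔH_A − ΔH_B| = 91 kJ.

Reaction B, by 91 kJ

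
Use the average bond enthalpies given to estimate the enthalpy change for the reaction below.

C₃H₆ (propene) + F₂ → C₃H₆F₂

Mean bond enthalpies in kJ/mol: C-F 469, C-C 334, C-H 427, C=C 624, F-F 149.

ΔH ≈ −499 kJ

Bonds broken (reactants):
  C-C: 1 × 334 = 334
  C-H: 6 × 427 = 2562
  C=C: 1 × 624 = 624
  F-F: 1 × 149 = 149
  Σ(broken) = 3669 kJ
Bonds formed (products):
  C-C: 2 × 334 = 668
  C-F: 2 × 469 = 938
  C-H: 6 × 427 = 2562
  Σ(formed) = 4168 kJ
ΔH = Σ(broken) − Σ(formed) = 3669 − 4168 = −499 kJ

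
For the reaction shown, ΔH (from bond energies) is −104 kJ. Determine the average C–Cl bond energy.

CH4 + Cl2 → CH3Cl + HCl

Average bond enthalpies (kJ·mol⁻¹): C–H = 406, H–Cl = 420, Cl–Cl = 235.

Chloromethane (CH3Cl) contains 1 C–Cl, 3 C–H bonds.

D(C–Cl) ≈ 325 kJ/mol

Let D be the C–Cl bond energy.
Σ(broken) = 4×406 + 1×235 = 1859
Σ(formed) = 1×D + 3×406 + 1×420 = 1638 + D
ΔH = Σ(broken) − Σ(formed) = (1859) − (1638 + D) = +221 − D
Setting this equal to −104 kJ gives D = 325 kJ/mol.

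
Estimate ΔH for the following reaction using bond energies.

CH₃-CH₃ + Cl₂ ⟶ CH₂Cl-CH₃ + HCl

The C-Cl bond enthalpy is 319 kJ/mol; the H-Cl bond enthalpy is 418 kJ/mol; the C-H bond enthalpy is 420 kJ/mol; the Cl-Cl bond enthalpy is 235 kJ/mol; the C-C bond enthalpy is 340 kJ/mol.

ΔH ≈ −82 kJ

Bonds broken (reactants):
  C-C: 1 × 340 = 340
  C-H: 6 × 420 = 2520
  Cl-Cl: 1 × 235 = 235
  Σ(broken) = 3095 kJ
Bonds formed (products):
  C-C: 1 × 340 = 340
  C-Cl: 1 × 319 = 319
  C-H: 5 × 420 = 2100
  H-Cl: 1 × 418 = 418
  Σ(formed) = 3177 kJ
ΔH = Σ(broken) − Σ(formed) = 3095 − 3177 = −82 kJ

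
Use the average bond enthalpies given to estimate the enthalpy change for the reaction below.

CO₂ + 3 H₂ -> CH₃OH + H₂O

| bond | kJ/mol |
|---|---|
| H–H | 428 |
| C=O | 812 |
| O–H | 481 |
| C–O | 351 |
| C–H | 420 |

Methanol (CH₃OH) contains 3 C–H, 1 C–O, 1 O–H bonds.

Bonds broken (reactants):
  C=O: 2 × 812 = 1624
  H–H: 3 × 428 = 1284
  Σ(broken) = 2908 kJ
Bonds formed (products):
  C–H: 3 × 420 = 1260
  C–O: 1 × 351 = 351
  O–H: 3 × 481 = 1443
  Σ(formed) = 3054 kJ
ΔH = Σ(broken) − Σ(formed) = 2908 − 3054 = −146 kJ

ΔH ≈ −146 kJ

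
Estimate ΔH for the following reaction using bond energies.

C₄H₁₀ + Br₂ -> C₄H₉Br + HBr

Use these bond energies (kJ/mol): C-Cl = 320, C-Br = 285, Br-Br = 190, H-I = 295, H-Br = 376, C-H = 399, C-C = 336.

Bonds broken (reactants):
  Br-Br: 1 × 190 = 190
  C-C: 3 × 336 = 1008
  C-H: 10 × 399 = 3990
  Σ(broken) = 5188 kJ
Bonds formed (products):
  C-Br: 1 × 285 = 285
  C-C: 3 × 336 = 1008
  C-H: 9 × 399 = 3591
  H-Br: 1 × 376 = 376
  Σ(formed) = 5260 kJ
ΔH = Σ(broken) − Σ(formed) = 5188 − 5260 = −72 kJ

ΔH ≈ −72 kJ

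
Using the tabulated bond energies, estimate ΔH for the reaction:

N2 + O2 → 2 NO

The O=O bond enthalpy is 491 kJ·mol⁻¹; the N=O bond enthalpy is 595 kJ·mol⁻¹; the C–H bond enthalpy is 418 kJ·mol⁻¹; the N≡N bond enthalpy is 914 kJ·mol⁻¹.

Bonds broken (reactants):
  N≡N: 1 × 914 = 914
  O=O: 1 × 491 = 491
  Σ(broken) = 1405 kJ
Bonds formed (products):
  N=O: 2 × 595 = 1190
  Σ(formed) = 1190 kJ
ΔH = Σ(broken) − Σ(formed) = 1405 − 1190 = +215 kJ

ΔH ≈ +215 kJ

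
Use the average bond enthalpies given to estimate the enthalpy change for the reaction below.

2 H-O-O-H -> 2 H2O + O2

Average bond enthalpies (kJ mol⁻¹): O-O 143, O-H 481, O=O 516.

Bonds broken (reactants):
  O-H: 4 × 481 = 1924
  O-O: 2 × 143 = 286
  Σ(broken) = 2210 kJ
Bonds formed (products):
  O-H: 4 × 481 = 1924
  O=O: 1 × 516 = 516
  Σ(formed) = 2440 kJ
ΔH = Σ(broken) − Σ(formed) = 2210 − 2440 = −230 kJ

ΔH ≈ −230 kJ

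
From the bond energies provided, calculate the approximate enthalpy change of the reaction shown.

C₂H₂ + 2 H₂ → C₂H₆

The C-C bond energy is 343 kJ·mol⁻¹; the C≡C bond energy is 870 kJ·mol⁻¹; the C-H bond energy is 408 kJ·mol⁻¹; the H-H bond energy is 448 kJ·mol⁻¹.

Bonds broken (reactants):
  C≡C: 1 × 870 = 870
  C-H: 2 × 408 = 816
  H-H: 2 × 448 = 896
  Σ(broken) = 2582 kJ
Bonds formed (products):
  C-C: 1 × 343 = 343
  C-H: 6 × 408 = 2448
  Σ(formed) = 2791 kJ
ΔH = Σ(broken) − Σ(formed) = 2582 − 2791 = −209 kJ

ΔH ≈ −209 kJ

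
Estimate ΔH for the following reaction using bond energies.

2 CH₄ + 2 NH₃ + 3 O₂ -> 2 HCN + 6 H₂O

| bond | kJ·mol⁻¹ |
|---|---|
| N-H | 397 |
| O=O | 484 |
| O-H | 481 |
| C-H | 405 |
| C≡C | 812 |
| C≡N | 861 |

ΔH ≈ −1230 kJ

Bonds broken (reactants):
  C-H: 8 × 405 = 3240
  N-H: 6 × 397 = 2382
  O=O: 3 × 484 = 1452
  Σ(broken) = 7074 kJ
Bonds formed (products):
  C≡N: 2 × 861 = 1722
  C-H: 2 × 405 = 810
  O-H: 12 × 481 = 5772
  Σ(formed) = 8304 kJ
ΔH = Σ(broken) − Σ(formed) = 7074 − 8304 = −1230 kJ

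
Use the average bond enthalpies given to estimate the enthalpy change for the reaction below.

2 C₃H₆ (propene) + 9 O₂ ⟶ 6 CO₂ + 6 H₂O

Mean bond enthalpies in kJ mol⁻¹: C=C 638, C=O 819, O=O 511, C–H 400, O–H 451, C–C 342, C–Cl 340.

Bonds broken (reactants):
  C–C: 2 × 342 = 684
  C–H: 12 × 400 = 4800
  C=C: 2 × 638 = 1276
  O=O: 9 × 511 = 4599
  Σ(broken) = 11359 kJ
Bonds formed (products):
  C=O: 12 × 819 = 9828
  O–H: 12 × 451 = 5412
  Σ(formed) = 15240 kJ
ΔH = Σ(broken) − Σ(formed) = 11359 − 15240 = −3881 kJ

ΔH ≈ −3881 kJ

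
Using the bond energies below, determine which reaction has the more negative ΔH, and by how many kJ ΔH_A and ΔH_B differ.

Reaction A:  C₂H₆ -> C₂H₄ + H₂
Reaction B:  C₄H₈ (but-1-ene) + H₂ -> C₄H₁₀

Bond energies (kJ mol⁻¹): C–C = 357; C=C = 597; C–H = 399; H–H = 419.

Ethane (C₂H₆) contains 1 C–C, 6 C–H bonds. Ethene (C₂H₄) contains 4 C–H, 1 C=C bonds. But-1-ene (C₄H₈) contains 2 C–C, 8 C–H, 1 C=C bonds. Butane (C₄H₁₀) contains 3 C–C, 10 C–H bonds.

Reaction B, by 278 kJ

Reaction A:
  Bonds broken (reactants):
    C–C: 1 × 357 = 357
    C–H: 6 × 399 = 2394
    Σ(broken) = 2751 kJ
  Bonds formed (products):
    C–H: 4 × 399 = 1596
    C=C: 1 × 597 = 597
    H–H: 1 × 419 = 419
    Σ(formed) = 2612 kJ
  ΔH_A = 2751 − 2612 = +139 kJ
Reaction B:
  Bonds broken (reactants):
    C–C: 2 × 357 = 714
    C–H: 8 × 399 = 3192
    C=C: 1 × 597 = 597
    H–H: 1 × 419 = 419
    Σ(broken) = 4922 kJ
  Bonds formed (products):
    C–C: 3 × 357 = 1071
    C–H: 10 × 399 = 3990
    Σ(formed) = 5061 kJ
  ΔH_B = 4922 − 5061 = −139 kJ
ΔH_A − ΔH_B = +278 kJ, so reaction B has the more negative ΔH; |ΔH_A − ΔH_B| = 278 kJ.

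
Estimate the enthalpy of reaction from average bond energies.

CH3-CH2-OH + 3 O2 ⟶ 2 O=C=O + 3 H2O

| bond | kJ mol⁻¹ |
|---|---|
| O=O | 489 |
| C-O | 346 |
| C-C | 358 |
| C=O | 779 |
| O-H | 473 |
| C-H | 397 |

ΔH ≈ −1325 kJ

Bonds broken (reactants):
  C-C: 1 × 358 = 358
  C-H: 5 × 397 = 1985
  C-O: 1 × 346 = 346
  O-H: 1 × 473 = 473
  O=O: 3 × 489 = 1467
  Σ(broken) = 4629 kJ
Bonds formed (products):
  C=O: 4 × 779 = 3116
  O-H: 6 × 473 = 2838
  Σ(formed) = 5954 kJ
ΔH = Σ(broken) − Σ(formed) = 4629 − 5954 = −1325 kJ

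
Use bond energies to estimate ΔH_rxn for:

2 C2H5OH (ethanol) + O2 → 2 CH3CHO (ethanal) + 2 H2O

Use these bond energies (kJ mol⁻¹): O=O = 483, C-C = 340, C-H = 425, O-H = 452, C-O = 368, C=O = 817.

Bonds broken (reactants):
  C-C: 2 × 340 = 680
  C-H: 10 × 425 = 4250
  C-O: 2 × 368 = 736
  O-H: 2 × 452 = 904
  O=O: 1 × 483 = 483
  Σ(broken) = 7053 kJ
Bonds formed (products):
  C-C: 2 × 340 = 680
  C-H: 8 × 425 = 3400
  C=O: 2 × 817 = 1634
  O-H: 4 × 452 = 1808
  Σ(formed) = 7522 kJ
ΔH = Σ(broken) − Σ(formed) = 7053 − 7522 = −469 kJ

ΔH ≈ −469 kJ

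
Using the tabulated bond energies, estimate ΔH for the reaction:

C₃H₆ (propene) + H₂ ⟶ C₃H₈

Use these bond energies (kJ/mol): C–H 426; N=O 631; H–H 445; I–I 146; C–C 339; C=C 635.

Bonds broken (reactants):
  C–C: 1 × 339 = 339
  C–H: 6 × 426 = 2556
  C=C: 1 × 635 = 635
  H–H: 1 × 445 = 445
  Σ(broken) = 3975 kJ
Bonds formed (products):
  C–C: 2 × 339 = 678
  C–H: 8 × 426 = 3408
  Σ(formed) = 4086 kJ
ΔH = Σ(broken) − Σ(formed) = 3975 − 4086 = −111 kJ

ΔH ≈ −111 kJ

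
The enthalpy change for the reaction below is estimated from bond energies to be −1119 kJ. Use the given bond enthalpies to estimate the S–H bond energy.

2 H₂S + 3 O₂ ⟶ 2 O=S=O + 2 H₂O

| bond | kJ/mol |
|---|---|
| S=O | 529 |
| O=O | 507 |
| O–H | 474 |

Let D be the S–H bond energy.
Σ(broken) = 3×507 + 4×D = 1521 + 4D
Σ(formed) = 4×474 + 4×529 = 4012
ΔH = Σ(broken) − Σ(formed) = (1521 + 4D) − (4012) = −2491 + 4D
Setting this equal to −1119 kJ gives 4D = 1372, so D = 343 kJ/mol.

D(S–H) ≈ 343 kJ/mol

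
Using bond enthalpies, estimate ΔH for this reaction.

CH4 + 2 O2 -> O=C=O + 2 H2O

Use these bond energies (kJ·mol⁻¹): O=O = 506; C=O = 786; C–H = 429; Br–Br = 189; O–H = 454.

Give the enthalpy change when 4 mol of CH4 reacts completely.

ΔH = −2640 kJ

Bonds broken (reactants):
  C–H: 4 × 429 = 1716
  O=O: 2 × 506 = 1012
  Σ(broken) = 2728 kJ
Bonds formed (products):
  C=O: 2 × 786 = 1572
  O–H: 4 × 454 = 1816
  Σ(formed) = 3388 kJ
ΔH = Σ(broken) − Σ(formed) = 2728 − 3388 = −660 kJ
For 4× the reaction as written: 4 × (−660) = −2640 kJ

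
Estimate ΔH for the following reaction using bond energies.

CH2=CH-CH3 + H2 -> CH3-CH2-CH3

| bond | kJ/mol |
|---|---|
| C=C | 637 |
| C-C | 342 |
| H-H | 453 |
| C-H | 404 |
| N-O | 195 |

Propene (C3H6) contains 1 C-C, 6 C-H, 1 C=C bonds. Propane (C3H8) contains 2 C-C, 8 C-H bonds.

ΔH ≈ −60 kJ

Bonds broken (reactants):
  C-C: 1 × 342 = 342
  C-H: 6 × 404 = 2424
  C=C: 1 × 637 = 637
  H-H: 1 × 453 = 453
  Σ(broken) = 3856 kJ
Bonds formed (products):
  C-C: 2 × 342 = 684
  C-H: 8 × 404 = 3232
  Σ(formed) = 3916 kJ
ΔH = Σ(broken) − Σ(formed) = 3856 − 3916 = −60 kJ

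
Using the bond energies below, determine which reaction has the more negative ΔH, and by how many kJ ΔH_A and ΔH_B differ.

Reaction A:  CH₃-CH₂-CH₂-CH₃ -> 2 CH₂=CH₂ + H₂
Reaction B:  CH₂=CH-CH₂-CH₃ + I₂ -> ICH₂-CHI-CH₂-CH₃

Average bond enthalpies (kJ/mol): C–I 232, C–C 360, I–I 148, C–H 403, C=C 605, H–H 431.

Reaction B, by 316 kJ

Reaction A:
  Bonds broken (reactants):
    C–C: 3 × 360 = 1080
    C–H: 10 × 403 = 4030
    Σ(broken) = 5110 kJ
  Bonds formed (products):
    C–H: 8 × 403 = 3224
    C=C: 2 × 605 = 1210
    H–H: 1 × 431 = 431
    Σ(formed) = 4865 kJ
  ΔH_A = 5110 − 4865 = +245 kJ
Reaction B:
  Bonds broken (reactants):
    C–C: 2 × 360 = 720
    C–H: 8 × 403 = 3224
    C=C: 1 × 605 = 605
    I–I: 1 × 148 = 148
    Σ(broken) = 4697 kJ
  Bonds formed (products):
    C–C: 3 × 360 = 1080
    C–H: 8 × 403 = 3224
    C–I: 2 × 232 = 464
    Σ(formed) = 4768 kJ
  ΔH_B = 4697 − 4768 = −71 kJ
ΔH_A − ΔH_B = +316 kJ, so reaction B has the more negative ΔH; |ΔH_A − ΔH_B| = 316 kJ.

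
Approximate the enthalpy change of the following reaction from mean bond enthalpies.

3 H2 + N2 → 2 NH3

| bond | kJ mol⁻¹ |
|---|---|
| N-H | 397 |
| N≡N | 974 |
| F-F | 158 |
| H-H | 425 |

ΔH ≈ −133 kJ

Bonds broken (reactants):
  H-H: 3 × 425 = 1275
  N≡N: 1 × 974 = 974
  Σ(broken) = 2249 kJ
Bonds formed (products):
  N-H: 6 × 397 = 2382
  Σ(formed) = 2382 kJ
ΔH = Σ(broken) − Σ(formed) = 2249 − 2382 = −133 kJ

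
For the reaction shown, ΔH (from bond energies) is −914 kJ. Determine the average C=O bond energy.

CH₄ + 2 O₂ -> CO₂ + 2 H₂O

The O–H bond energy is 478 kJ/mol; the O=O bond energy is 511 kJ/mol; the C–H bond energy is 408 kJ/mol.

D(C=O) ≈ 828 kJ/mol

Let D be the C=O bond energy.
Σ(broken) = 4×408 + 2×511 = 2654
Σ(formed) = 2×D + 4×478 = 1912 + 2D
ΔH = Σ(broken) − Σ(formed) = (2654) − (1912 + 2D) = +742 − 2D
Setting this equal to −914 kJ gives 2D = 1656, so D = 828 kJ/mol.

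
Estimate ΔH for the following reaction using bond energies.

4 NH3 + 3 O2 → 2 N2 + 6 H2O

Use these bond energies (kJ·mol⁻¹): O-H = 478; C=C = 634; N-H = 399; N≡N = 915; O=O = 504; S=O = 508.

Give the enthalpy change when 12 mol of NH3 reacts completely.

ΔH = −3798 kJ

Bonds broken (reactants):
  N-H: 12 × 399 = 4788
  O=O: 3 × 504 = 1512
  Σ(broken) = 6300 kJ
Bonds formed (products):
  N≡N: 2 × 915 = 1830
  O-H: 12 × 478 = 5736
  Σ(formed) = 7566 kJ
ΔH = Σ(broken) − Σ(formed) = 6300 − 7566 = −1266 kJ
For 3× the reaction as written: 3 × (−1266) = −3798 kJ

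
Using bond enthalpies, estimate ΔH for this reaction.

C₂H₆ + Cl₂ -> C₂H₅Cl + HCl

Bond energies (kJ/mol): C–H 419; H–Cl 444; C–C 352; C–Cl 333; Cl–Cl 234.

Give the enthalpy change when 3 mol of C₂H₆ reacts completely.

Bonds broken (reactants):
  C–C: 1 × 352 = 352
  C–H: 6 × 419 = 2514
  Cl–Cl: 1 × 234 = 234
  Σ(broken) = 3100 kJ
Bonds formed (products):
  C–C: 1 × 352 = 352
  C–Cl: 1 × 333 = 333
  C–H: 5 × 419 = 2095
  H–Cl: 1 × 444 = 444
  Σ(formed) = 3224 kJ
ΔH = Σ(broken) − Σ(formed) = 3100 − 3224 = −124 kJ
For 3× the reaction as written: 3 × (−124) = −372 kJ

ΔH = −372 kJ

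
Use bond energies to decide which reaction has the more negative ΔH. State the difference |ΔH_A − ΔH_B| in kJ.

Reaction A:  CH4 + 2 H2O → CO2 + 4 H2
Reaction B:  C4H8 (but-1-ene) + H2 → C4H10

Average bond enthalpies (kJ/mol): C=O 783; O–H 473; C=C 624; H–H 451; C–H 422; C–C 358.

Reaction B, by 337 kJ

Reaction A:
  Bonds broken (reactants):
    C–H: 4 × 422 = 1688
    O–H: 4 × 473 = 1892
    Σ(broken) = 3580 kJ
  Bonds formed (products):
    C=O: 2 × 783 = 1566
    H–H: 4 × 451 = 1804
    Σ(formed) = 3370 kJ
  ΔH_A = 3580 − 3370 = +210 kJ
Reaction B:
  Bonds broken (reactants):
    C–C: 2 × 358 = 716
    C–H: 8 × 422 = 3376
    C=C: 1 × 624 = 624
    H–H: 1 × 451 = 451
    Σ(broken) = 5167 kJ
  Bonds formed (products):
    C–C: 3 × 358 = 1074
    C–H: 10 × 422 = 4220
    Σ(formed) = 5294 kJ
  ΔH_B = 5167 − 5294 = −127 kJ
ΔH_A − ΔH_B = +337 kJ, so reaction B has the more negative ΔH; |ΔH_A − ΔH_B| = 337 kJ.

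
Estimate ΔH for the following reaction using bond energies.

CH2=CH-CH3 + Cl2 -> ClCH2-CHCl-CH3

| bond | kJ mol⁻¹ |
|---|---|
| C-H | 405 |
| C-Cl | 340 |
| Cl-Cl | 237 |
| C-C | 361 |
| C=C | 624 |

Bonds broken (reactants):
  C-C: 1 × 361 = 361
  C-H: 6 × 405 = 2430
  C=C: 1 × 624 = 624
  Cl-Cl: 1 × 237 = 237
  Σ(broken) = 3652 kJ
Bonds formed (products):
  C-C: 2 × 361 = 722
  C-Cl: 2 × 340 = 680
  C-H: 6 × 405 = 2430
  Σ(formed) = 3832 kJ
ΔH = Σ(broken) − Σ(formed) = 3652 − 3832 = −180 kJ

ΔH ≈ −180 kJ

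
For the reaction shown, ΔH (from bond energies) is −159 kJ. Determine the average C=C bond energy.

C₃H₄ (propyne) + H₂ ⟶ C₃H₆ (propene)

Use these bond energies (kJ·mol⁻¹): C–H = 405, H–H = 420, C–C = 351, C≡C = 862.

Let D be the C=C bond energy.
Σ(broken) = 1×862 + 1×351 + 4×405 + 1×420 = 3253
Σ(formed) = 1×351 + 6×405 + 1×D = 2781 + D
ΔH = Σ(broken) − Σ(formed) = (3253) − (2781 + D) = +472 − D
Setting this equal to −159 kJ gives D = 631 kJ/mol.

D(C=C) ≈ 631 kJ/mol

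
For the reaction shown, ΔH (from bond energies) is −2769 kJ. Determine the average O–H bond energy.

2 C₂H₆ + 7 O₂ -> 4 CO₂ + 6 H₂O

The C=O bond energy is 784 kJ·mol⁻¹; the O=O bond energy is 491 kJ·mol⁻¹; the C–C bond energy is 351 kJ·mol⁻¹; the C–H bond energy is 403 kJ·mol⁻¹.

D(O–H) ≈ 456 kJ/mol

Let D be the O–H bond energy.
Σ(broken) = 2×351 + 12×403 + 7×491 = 8975
Σ(formed) = 8×784 + 12×D = 6272 + 12D
ΔH = Σ(broken) − Σ(formed) = (8975) − (6272 + 12D) = +2703 − 12D
Setting this equal to −2769 kJ gives 12D = 5472, so D = 456 kJ/mol.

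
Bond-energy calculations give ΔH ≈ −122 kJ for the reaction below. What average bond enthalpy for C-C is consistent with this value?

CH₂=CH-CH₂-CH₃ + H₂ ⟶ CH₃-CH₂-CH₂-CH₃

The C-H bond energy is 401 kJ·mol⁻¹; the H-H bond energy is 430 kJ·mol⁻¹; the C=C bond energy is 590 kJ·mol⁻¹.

Let D be the C-C bond energy.
Σ(broken) = 2×D + 8×401 + 1×590 + 1×430 = 4228 + 2D
Σ(formed) = 3×D + 10×401 = 4010 + 3D
ΔH = Σ(broken) − Σ(formed) = (4228 + 2D) − (4010 + 3D) = +218 − D
Setting this equal to −122 kJ gives D = 340 kJ/mol.

D(C-C) ≈ 340 kJ/mol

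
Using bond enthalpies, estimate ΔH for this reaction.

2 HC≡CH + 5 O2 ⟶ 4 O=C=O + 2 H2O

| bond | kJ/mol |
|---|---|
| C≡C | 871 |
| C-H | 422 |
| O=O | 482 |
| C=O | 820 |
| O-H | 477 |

ΔH ≈ −2628 kJ

Bonds broken (reactants):
  C≡C: 2 × 871 = 1742
  C-H: 4 × 422 = 1688
  O=O: 5 × 482 = 2410
  Σ(broken) = 5840 kJ
Bonds formed (products):
  C=O: 8 × 820 = 6560
  O-H: 4 × 477 = 1908
  Σ(formed) = 8468 kJ
ΔH = Σ(broken) − Σ(formed) = 5840 − 8468 = −2628 kJ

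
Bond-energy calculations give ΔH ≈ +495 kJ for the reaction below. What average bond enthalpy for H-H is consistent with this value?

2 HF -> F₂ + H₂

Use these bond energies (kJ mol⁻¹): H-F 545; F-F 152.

D(H-H) ≈ 443 kJ/mol

Let D be the H-H bond energy.
Σ(broken) = 2×545 = 1090
Σ(formed) = 1×152 + 1×D = 152 + D
ΔH = Σ(broken) − Σ(formed) = (1090) − (152 + D) = +938 − D
Setting this equal to +495 kJ gives D = 443 kJ/mol.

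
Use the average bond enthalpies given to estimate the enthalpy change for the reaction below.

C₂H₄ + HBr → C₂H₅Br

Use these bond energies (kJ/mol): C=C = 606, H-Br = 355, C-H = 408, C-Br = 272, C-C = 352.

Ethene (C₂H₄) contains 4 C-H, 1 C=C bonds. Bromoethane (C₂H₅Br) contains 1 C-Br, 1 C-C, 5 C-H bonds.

ΔH ≈ −71 kJ

Bonds broken (reactants):
  C-H: 4 × 408 = 1632
  C=C: 1 × 606 = 606
  H-Br: 1 × 355 = 355
  Σ(broken) = 2593 kJ
Bonds formed (products):
  C-Br: 1 × 272 = 272
  C-C: 1 × 352 = 352
  C-H: 5 × 408 = 2040
  Σ(formed) = 2664 kJ
ΔH = Σ(broken) − Σ(formed) = 2593 − 2664 = −71 kJ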